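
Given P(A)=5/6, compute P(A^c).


P(A') = 1 - P(A) = 1 - 5/6 = 1/6

1/6


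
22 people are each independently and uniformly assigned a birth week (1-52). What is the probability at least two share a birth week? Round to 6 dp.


P(all different) = prod((52-i)/52 for i=0..21) = 0.005382
P(at least one match) = 1 - 0.005382 = 0.994618

0.994618


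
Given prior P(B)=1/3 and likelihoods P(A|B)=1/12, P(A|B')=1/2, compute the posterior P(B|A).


P(A) = P(A|B)P(B) + P(A|B')P(B') = 1/12*1/3 + 1/2*2/3 = 13/36
P(B|A) = P(A|B)P(B)/P(A) = (1/36)/(13/36) = 1/13

1/13


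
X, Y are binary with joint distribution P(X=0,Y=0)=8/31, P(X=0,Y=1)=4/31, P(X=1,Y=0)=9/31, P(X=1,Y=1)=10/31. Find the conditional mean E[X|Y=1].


P(Y=1) = 14/31
E[X|Y=1] = (0*4 + 1*10)/14 = 10/14 = 5/7

5/7


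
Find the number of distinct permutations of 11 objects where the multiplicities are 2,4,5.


11! = 39916800
Denominator: 2!=2 * 4!=24 * 5!=120
Coefficient = 39916800 / 5760 = 6930

6930


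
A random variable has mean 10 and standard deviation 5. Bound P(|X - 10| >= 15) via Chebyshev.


k = 15/5 = 3
Chebyshev: P(|X-mu| >= k*sigma) <= 1/k^2 = 1/3^2 = 1/9

1/9


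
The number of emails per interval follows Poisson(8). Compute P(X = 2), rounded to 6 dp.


P(X=2) = e^(-8) * 8^2 / 2!
≈ 0.0003354626279 * 64 / 2
≈ 0.010735

0.010735


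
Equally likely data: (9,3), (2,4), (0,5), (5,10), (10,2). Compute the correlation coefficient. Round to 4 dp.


Cov(X,Y) = -3.9600, Var(X) = 14.9600, Var(Y) = 7.7600
rho = Cov/(sqrt(VarX)*sqrt(VarY)) = -0.3675

-0.3675


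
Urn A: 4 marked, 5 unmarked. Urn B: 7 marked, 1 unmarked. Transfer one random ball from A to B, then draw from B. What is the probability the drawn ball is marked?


P(transfer marked) = 4/9; P(transfer unmarked) = 5/9
If marked transferred: Urn II has 8 marked of 9, so P(marked|marked moved) = 8/9
If unmarked transferred: Urn II has 7 marked of 9, so P(marked|unmarked moved) = 7/9
By total probability: P(marked) = 4/9*8/9 + 5/9*7/9 = 67/81

67/81


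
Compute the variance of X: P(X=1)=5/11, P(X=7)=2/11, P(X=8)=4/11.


E[X] = 51/11, E[X^2] = 359/11
Var(X) = E[X^2] - (E[X])^2 = 359/11 - (51/11)^2 = 1348/121

1348/121


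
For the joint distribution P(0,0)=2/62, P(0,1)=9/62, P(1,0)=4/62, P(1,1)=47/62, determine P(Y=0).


P(Y=0) = P(0,0)+P(1,0) = 2/62 + 4/62 = 6/62 = 3/31

3/31


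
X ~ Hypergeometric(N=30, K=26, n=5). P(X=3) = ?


P(X=3) = C(26,3)*C(4,2) / C(30,5)
= 2600*6 / 142506
= 15600/142506 = 200/1827

200/1827


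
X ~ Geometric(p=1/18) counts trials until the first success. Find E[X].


For geometric (trials until first success), E[X] = 1/p = 1/(1/18) = 18

18


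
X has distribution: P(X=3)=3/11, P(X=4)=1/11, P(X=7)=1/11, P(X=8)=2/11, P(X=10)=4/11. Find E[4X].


E[4X] = sum(g(x)*P(x))
= 12*3/11 + 16*1/11 + 28*1/11 + 32*2/11 + 40*4/11
= 304/11

304/11


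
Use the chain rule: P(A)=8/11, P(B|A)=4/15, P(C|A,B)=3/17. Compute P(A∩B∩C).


P(A∩B∩C) = P(A) * P(B|A) * P(C|A∩B)
= 8/11 * 4/15 * 3/17
= 32/165 * 3/17 = 32/935

32/935


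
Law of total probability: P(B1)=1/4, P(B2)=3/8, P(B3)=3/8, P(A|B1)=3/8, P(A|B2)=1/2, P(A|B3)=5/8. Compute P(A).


P(A) = P(A|B1)P(B1) + P(A|B2)P(B2) + P(A|B3)P(B3)
= 3/8*1/4 + 1/2*3/8 + 5/8*3/8
= 3/32 + 3/16 + 15/64 = 33/64

33/64


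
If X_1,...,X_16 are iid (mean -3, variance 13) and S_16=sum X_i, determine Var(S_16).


By independence, Var(S_n) = n*Var(X_1) = 16*13 = 208

208


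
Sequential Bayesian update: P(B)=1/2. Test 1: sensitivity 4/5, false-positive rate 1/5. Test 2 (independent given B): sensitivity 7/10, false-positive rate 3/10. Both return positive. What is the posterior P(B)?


After test 1: P(+) = 4/5*1/2 + 1/5*1/2 = 1/2
P(B|+) = (2/5)/(1/2) = 4/5
After test 2 (use post1 as new prior): P(+) = 7/10*4/5 + 3/10*1/5 = 31/50
P(B|+,+) = (14/25)/(31/50) = 28/31

28/31


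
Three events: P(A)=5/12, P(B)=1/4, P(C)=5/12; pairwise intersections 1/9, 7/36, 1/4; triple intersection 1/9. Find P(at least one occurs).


P(A∪B∪C) = P(A)+P(B)+P(C) - P(AB)-P(AC)-P(BC) + P(ABC)
= 5/12+1/4+5/12 - 1/9-7/36-1/4 + 1/9
= 23/36

23/36


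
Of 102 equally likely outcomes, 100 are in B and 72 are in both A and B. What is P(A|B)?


P(A|B) = P(A∩B)/P(B) = (72/102)/(100/102) = 72/100 = 18/25

18/25


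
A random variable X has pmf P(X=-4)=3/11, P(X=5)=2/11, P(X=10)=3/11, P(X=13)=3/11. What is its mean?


E[X] = sum(x * P(x))
= -4*3/11 + 5*2/11 + 10*3/11 + 13*3/11
= 67/11

67/11


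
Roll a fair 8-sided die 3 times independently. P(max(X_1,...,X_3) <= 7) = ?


P(max <= 7) = P(all X_i <= 7) = (P(X_1 <= 7))^3
= (7/8)^3 = 343/512

343/512


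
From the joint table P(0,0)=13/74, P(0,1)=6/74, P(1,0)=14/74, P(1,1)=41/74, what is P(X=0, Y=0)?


Read from table: P(X=0, Y=0) = 13/74

13/74


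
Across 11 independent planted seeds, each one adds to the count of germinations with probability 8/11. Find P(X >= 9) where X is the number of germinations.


P(X>=9) = P(X=9) + P(X=10) + P(X=11)
= 6039797760/25937424601 + 3221225472/25937424601 + 8589934592/285311670611
= 110461190144/285311670611

110461190144/285311670611


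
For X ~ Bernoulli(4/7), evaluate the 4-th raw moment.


For Bernoulli: X in {0,1}
E[X^4] = 0^4*(1-4/7) + 1^4*4/7 = 4/7

4/7


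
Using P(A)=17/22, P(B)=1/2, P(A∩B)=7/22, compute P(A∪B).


P(A∪B) = P(A) + P(B) - P(A∩B)
= 17/22 + 1/2 - 7/22 = 21/22

21/22


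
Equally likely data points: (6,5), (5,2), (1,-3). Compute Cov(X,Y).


E[X]=4, E[Y]=4/3, E[XY]=37/3
Cov(X,Y) = E[XY] - E[X]E[Y] = 37/3 - 4*4/3 = 7

7


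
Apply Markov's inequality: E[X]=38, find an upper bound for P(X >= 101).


Markov: P(X >= a) <= E[X]/a
P(X >= 101) <= 38/101

38/101


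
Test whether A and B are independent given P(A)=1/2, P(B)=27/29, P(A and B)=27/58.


P(A)*P(B) = 1/2*27/29 = 27/58
P(A∩B) = 27/58, which equals P(A)P(B), so independent

Yes, A and B are independent


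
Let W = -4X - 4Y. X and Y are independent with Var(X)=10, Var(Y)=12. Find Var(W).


Independence => Cov(X,Y)=0
Var(-4X - 4Y) = (-4)^2*Var(X) + (-4)^2*Var(Y)
= 16*10 + 16*12 = 352

352


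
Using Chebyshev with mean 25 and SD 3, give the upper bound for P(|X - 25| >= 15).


k = 15/3 = 5
Chebyshev: P(|X-mu| >= k*sigma) <= 1/k^2 = 1/5^2 = 1/25

1/25


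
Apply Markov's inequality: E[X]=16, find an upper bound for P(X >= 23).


Markov: P(X >= a) <= E[X]/a
P(X >= 23) <= 16/23

16/23


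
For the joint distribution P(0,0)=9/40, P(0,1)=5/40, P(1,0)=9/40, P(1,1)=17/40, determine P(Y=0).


P(Y=0) = P(0,0)+P(1,0) = 9/40 + 9/40 = 18/40 = 9/20

9/20


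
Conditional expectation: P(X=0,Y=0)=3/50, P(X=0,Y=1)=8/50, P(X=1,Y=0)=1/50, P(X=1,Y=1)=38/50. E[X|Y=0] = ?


P(Y=0) = 4/50
E[X|Y=0] = (0*3 + 1*1)/4 = 1/4

1/4


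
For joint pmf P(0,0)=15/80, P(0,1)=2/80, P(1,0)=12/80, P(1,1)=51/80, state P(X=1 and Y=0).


Read from table: P(X=1, Y=0) = 12/80 = 3/20

3/20


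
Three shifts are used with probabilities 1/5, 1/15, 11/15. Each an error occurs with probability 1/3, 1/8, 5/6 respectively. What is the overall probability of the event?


P(A) = P(A|B1)P(B1) + P(A|B2)P(B2) + P(A|B3)P(B3)
= 1/3*1/5 + 1/8*1/15 + 5/6*11/15
= 1/15 + 1/120 + 11/18 = 247/360

247/360


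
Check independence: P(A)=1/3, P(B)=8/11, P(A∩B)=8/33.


P(A)*P(B) = 1/3*8/11 = 8/33
P(A∩B) = 8/33, which equals P(A)P(B), so independent

Yes, A and B are independent


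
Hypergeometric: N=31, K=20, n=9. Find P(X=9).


P(X=9) = C(20,9)*C(11,0) / C(31,9)
= 167960*1 / 20160075
= 167960/20160075 = 2584/310155

2584/310155


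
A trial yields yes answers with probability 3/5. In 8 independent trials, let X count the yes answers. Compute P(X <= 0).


P(X<=0) = P(X=0)
= 256/390625
= 256/390625

256/390625


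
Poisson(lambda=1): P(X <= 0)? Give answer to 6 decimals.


P(X<=0) = e^(-1)*1^0/0!
≈ 0.3678794412
≈ 0.367879

0.367879


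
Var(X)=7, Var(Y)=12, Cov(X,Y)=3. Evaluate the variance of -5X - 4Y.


Var(-5X - 4Y) = (-5)^2*Var(X) + (-4)^2*Var(Y) + 2*(-5)*(-4)*Cov(X,Y)
= 25*7 + 16*12 + 40*3
= 175 + 192 + 120 = 487

487


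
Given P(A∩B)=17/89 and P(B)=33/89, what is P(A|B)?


P(A|B) = P(A∩B)/P(B) = (17/89)/(33/89) = 17/33

17/33


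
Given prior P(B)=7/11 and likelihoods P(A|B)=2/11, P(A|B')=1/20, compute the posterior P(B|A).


P(A) = P(A|B)P(B) + P(A|B')P(B') = 2/11*7/11 + 1/20*4/11 = 81/605
P(B|A) = P(A|B)P(B)/P(A) = (14/121)/(81/605) = 70/81

70/81


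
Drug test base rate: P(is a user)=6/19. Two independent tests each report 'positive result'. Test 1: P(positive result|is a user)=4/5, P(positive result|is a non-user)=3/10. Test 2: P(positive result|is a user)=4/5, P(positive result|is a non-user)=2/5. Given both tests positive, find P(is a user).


After test 1: P(+) = 4/5*6/19 + 3/10*13/19 = 87/190
P(B|+) = (24/95)/(87/190) = 16/29
After test 2 (use post1 as new prior): P(+) = 4/5*16/29 + 2/5*13/29 = 18/29
P(B|+,+) = (64/145)/(18/29) = 32/45

32/45


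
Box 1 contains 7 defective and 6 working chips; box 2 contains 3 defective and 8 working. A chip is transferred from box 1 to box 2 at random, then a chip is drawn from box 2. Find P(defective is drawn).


P(transfer defective) = 7/13; P(transfer working) = 6/13
If defective transferred: Urn II has 4 defective of 12, so P(defective|defective moved) = 1/3
If working transferred: Urn II has 3 defective of 12, so P(defective|working moved) = 1/4
By total probability: P(defective) = 7/13*1/3 + 6/13*1/4 = 23/78

23/78


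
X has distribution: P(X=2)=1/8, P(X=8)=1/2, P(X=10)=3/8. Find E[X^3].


E[X^3] = sum(g(x)*P(x))
= 8*1/8 + 512*1/2 + 1000*3/8
= 632

632


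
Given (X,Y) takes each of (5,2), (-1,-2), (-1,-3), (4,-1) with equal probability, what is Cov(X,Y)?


E[X]=7/4, E[Y]=-1, E[XY]=11/4
Cov(X,Y) = E[XY] - E[X]E[Y] = 11/4 - 7/4*-1 = 9/2

9/2


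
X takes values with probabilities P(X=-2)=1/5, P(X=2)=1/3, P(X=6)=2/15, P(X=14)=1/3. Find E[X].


E[X] = sum(x * P(x))
= -2*1/5 + 2*1/3 + 6*2/15 + 14*1/3
= 86/15

86/15


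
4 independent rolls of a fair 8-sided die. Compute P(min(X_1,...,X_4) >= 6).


P(min >= 6) = P(all X_i >= 6) = (P(X_1 >= 6))^4
= (3/8)^4 = 81/4096

81/4096


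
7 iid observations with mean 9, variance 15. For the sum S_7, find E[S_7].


E[S_n] = n*E[X_1] = 7*9 = 63

63


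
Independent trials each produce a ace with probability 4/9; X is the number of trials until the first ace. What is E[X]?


For geometric (trials until first success), E[X] = 1/p = 1/(4/9) = 9/4

9/4


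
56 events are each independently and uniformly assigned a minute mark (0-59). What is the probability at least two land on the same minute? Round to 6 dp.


P(all different) = prod((60-i)/60 for i=0..55) = 0.000000
P(at least one match) = 1 - 0.000000 = 1.000000

1.000000


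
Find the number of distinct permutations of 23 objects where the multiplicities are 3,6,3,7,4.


23! = 25852016738884976640000
Denominator: 3!=6 * 6!=720 * 3!=6 * 7!=5040 * 4!=24
Coefficient = 25852016738884976640000 / 3135283200 = 8245512475200

8245512475200


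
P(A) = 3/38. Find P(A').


P(A') = 1 - P(A) = 1 - 3/38 = 35/38

35/38


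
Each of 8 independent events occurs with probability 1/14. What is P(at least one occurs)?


P(at least one) = 1 - P(none)
P(none) = (1 - 1/14)^8 = (13/14)^8 = 815730721/1475789056
P(at least one) = 1 - 815730721/1475789056 = 660058335/1475789056

660058335/1475789056


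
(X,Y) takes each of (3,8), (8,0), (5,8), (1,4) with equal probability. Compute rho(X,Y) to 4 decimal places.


Cov(X,Y) = -4.2500, Var(X) = 6.6875, Var(Y) = 11.0000
rho = Cov/(sqrt(VarX)*sqrt(VarY)) = -0.4955

-0.4955


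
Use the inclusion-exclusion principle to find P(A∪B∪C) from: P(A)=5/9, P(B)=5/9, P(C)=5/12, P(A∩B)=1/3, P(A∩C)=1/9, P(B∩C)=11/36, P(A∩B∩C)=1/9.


P(A∪B∪C) = P(A)+P(B)+P(C) - P(AB)-P(AC)-P(BC) + P(ABC)
= 5/9+5/9+5/12 - 1/3-1/9-11/36 + 1/9
= 8/9

8/9


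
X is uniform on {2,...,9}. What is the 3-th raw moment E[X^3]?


E[X^3] = (1/8) * sum(x^3 for x=2..9)
= 2024/8 = 253

253


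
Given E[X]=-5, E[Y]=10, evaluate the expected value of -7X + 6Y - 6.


E[-7X + 6Y - 6] = -7*E[X] + 6*E[Y] - 6
= (-7)*(-5) + (6)*(10) + (-6)
= 35 + 60 - 6 = 89

89


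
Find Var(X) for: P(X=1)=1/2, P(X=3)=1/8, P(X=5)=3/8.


E[X] = 11/4, E[X^2] = 11
Var(X) = E[X^2] - (E[X])^2 = 11 - (11/4)^2 = 55/16

55/16


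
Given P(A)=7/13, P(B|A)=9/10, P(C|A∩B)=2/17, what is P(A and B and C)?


P(A∩B∩C) = P(A) * P(B|A) * P(C|A∩B)
= 7/13 * 9/10 * 2/17
= 63/130 * 2/17 = 63/1105

63/1105


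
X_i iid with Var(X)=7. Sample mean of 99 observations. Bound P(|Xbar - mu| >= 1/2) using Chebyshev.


Var(Xbar) = Var(X)/n = 7/99
Chebyshev: P(|Xbar-mu| >= 1/2) <= Var(Xbar)/(1/2)^2 = (7/99)/(1/4) = 28/99

28/99


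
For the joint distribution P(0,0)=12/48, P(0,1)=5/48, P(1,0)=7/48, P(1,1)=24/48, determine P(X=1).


P(X=1) = P(1,0)+P(1,1) = 7/48 + 24/48 = 31/48

31/48


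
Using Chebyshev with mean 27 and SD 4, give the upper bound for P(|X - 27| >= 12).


k = 12/4 = 3
Chebyshev: P(|X-mu| >= k*sigma) <= 1/k^2 = 1/3^2 = 1/9

1/9


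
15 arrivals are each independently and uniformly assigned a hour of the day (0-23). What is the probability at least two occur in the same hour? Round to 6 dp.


P(all different) = prod((24-i)/24 for i=0..14) = 0.003387
P(at least one match) = 1 - 0.003387 = 0.996613

0.996613


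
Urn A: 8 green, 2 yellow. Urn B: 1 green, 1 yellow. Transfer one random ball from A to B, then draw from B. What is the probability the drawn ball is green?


P(transfer green) = 8/10 = 4/5; P(transfer yellow) = 1/5
If green transferred: Urn II has 2 green of 3, so P(green|green moved) = 2/3
If yellow transferred: Urn II has 1 green of 3, so P(green|yellow moved) = 1/3
By total probability: P(green) = 4/5*2/3 + 1/5*1/3 = 3/5

3/5


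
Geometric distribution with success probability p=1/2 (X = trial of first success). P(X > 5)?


P(X > 5) = P(first 5 trials all fail) = (1-p)^5 = (1/2)^5 = 1/32

1/32


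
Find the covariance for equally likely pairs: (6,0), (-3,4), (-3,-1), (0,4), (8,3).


E[X]=8/5, E[Y]=2, E[XY]=3
Cov(X,Y) = E[XY] - E[X]E[Y] = 3 - 8/5*2 = -1/5

-1/5


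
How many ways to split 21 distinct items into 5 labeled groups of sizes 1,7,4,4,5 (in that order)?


21! = 51090942171709440000
Denominator: 1!=1 * 7!=5040 * 4!=24 * 4!=24 * 5!=120
Coefficient = 51090942171709440000 / 348364800 = 146659312800

146659312800


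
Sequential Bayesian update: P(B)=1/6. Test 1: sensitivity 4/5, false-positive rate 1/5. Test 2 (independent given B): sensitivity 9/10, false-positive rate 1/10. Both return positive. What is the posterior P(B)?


After test 1: P(+) = 4/5*1/6 + 1/5*5/6 = 3/10
P(B|+) = (2/15)/(3/10) = 4/9
After test 2 (use post1 as new prior): P(+) = 9/10*4/9 + 1/10*5/9 = 41/90
P(B|+,+) = (2/5)/(41/90) = 36/41

36/41


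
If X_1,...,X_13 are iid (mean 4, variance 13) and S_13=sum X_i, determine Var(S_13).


By independence, Var(S_n) = n*Var(X_1) = 13*13 = 169

169


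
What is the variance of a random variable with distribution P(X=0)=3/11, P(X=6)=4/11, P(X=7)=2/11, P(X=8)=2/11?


E[X] = 54/11, E[X^2] = 370/11
Var(X) = E[X^2] - (E[X])^2 = 370/11 - (54/11)^2 = 1154/121

1154/121


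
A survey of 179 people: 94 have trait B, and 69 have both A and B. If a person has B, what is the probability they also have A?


P(A|B) = P(A∩B)/P(B) = (69/179)/(94/179) = 69/94

69/94


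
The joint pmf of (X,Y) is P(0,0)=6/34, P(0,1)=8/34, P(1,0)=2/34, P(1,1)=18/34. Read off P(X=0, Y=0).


Read from table: P(X=0, Y=0) = 6/34 = 3/17

3/17


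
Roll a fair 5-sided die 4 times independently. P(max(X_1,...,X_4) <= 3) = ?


P(max <= 3) = P(all X_i <= 3) = (P(X_1 <= 3))^4
= (3/5)^4 = 81/625

81/625


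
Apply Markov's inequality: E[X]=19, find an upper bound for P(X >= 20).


Markov: P(X >= a) <= E[X]/a
P(X >= 20) <= 19/20

19/20


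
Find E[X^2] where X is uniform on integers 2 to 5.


E[X^2] = (1/4) * sum(x^2 for x=2..5)
= 54/4 = 27/2

27/2


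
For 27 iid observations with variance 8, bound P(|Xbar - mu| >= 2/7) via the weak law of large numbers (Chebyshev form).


Var(Xbar) = Var(X)/n = 8/27
Chebyshev: P(|Xbar-mu| >= 2/7) <= Var(Xbar)/(2/7)^2 = (8/27)/(4/49) = 98/27
Bound exceeds 1, so trivial bound: 1

1


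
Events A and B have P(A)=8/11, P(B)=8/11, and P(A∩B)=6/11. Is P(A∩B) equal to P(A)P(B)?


P(A)*P(B) = 8/11*8/11 = 64/121
P(A∩B) = 6/11 != 64/121, so not independent

No, A and B are not independent


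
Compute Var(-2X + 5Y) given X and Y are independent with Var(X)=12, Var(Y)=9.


Independence => Cov(X,Y)=0
Var(-2X + 5Y) = (-2)^2*Var(X) + 5^2*Var(Y)
= 4*12 + 25*9 = 273

273


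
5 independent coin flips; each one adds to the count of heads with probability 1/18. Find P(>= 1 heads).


P(at least one) = 1 - P(none)
P(none) = (1 - 1/18)^5 = (17/18)^5 = 1419857/1889568
P(at least one) = 1 - 1419857/1889568 = 469711/1889568

469711/1889568


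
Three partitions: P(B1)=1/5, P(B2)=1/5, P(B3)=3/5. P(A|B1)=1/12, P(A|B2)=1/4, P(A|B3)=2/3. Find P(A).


P(A) = P(A|B1)P(B1) + P(A|B2)P(B2) + P(A|B3)P(B3)
= 1/12*1/5 + 1/4*1/5 + 2/3*3/5
= 1/60 + 1/20 + 2/5 = 7/15

7/15


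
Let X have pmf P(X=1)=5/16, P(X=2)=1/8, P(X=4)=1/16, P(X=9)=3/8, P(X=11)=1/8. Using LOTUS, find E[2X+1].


E[2X+1] = sum(g(x)*P(x))
= 3*5/16 + 5*1/8 + 9*1/16 + 19*3/8 + 23*1/8
= 97/8

97/8


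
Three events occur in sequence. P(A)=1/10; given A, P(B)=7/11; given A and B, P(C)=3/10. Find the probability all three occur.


P(A∩B∩C) = P(A) * P(B|A) * P(C|A∩B)
= 1/10 * 7/11 * 3/10
= 7/110 * 3/10 = 21/1100

21/1100


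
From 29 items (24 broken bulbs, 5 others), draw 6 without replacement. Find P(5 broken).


P(X=5) = C(24,5)*C(5,1) / C(29,6)
= 42504*5 / 475020
= 212520/475020 = 506/1131

506/1131


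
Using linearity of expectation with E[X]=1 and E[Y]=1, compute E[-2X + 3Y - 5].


E[-2X + 3Y - 5] = -2*E[X] + 3*E[Y] - 5
= (-2)*(1) + (3)*(1) + (-5)
= -2 + 3 - 5 = -4

-4


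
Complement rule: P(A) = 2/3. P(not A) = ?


P(A') = 1 - P(A) = 1 - 2/3 = 1/3

1/3


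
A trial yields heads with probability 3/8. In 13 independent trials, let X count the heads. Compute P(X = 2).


P(X=2) = C(13,2) * p^2 * (1-p)^11
= 78 * 9/64 * 48828125/8589934592
= 17138671875/274877906944

17138671875/274877906944


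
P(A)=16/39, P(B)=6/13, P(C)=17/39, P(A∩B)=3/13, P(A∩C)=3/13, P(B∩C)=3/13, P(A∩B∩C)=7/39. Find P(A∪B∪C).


P(A∪B∪C) = P(A)+P(B)+P(C) - P(AB)-P(AC)-P(BC) + P(ABC)
= 16/39+6/13+17/39 - 3/13-3/13-3/13 + 7/39
= 31/39

31/39


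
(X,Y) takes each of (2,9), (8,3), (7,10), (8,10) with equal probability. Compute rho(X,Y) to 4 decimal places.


Cov(X,Y) = -2.0000, Var(X) = 6.1875, Var(Y) = 8.5000
rho = Cov/(sqrt(VarX)*sqrt(VarY)) = -0.2758

-0.2758


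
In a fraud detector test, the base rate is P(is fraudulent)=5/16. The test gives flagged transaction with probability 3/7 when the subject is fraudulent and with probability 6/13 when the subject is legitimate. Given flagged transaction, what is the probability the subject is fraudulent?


P(A) = P(A|B)P(B) + P(A|B')P(B') = 3/7*5/16 + 6/13*11/16 = 657/1456
P(B|A) = P(A|B)P(B)/P(A) = (15/112)/(657/1456) = 65/219

65/219


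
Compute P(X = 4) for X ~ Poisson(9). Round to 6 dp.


P(X=4) = e^(-9) * 9^4 / 4!
≈ 0.0001234098041 * 6561 / 24
≈ 0.033737

0.033737


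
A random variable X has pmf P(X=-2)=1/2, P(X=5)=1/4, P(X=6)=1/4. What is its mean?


E[X] = sum(x * P(x))
= -2*1/2 + 5*1/4 + 6*1/4
= 7/4

7/4


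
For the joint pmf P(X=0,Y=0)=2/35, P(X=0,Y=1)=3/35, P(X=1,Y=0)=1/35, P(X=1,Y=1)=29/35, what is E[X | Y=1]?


P(Y=1) = 32/35
E[X|Y=1] = (0*3 + 1*29)/32 = 29/32

29/32


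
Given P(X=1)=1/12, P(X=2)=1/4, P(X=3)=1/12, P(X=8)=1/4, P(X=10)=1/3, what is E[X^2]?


E[X^2] = sum(g(x)*P(x))
= 1*1/12 + 4*1/4 + 9*1/12 + 64*1/4 + 100*1/3
= 307/6

307/6


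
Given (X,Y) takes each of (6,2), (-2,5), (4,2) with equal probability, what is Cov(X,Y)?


E[X]=8/3, E[Y]=3, E[XY]=10/3
Cov(X,Y) = E[XY] - E[X]E[Y] = 10/3 - 8/3*3 = -14/3

-14/3


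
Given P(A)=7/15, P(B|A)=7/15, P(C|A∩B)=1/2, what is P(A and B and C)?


P(A∩B∩C) = P(A) * P(B|A) * P(C|A∩B)
= 7/15 * 7/15 * 1/2
= 49/225 * 1/2 = 49/450

49/450


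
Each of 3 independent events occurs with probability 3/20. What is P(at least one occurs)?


P(at least one) = 1 - P(none)
P(none) = (1 - 3/20)^3 = (17/20)^3 = 4913/8000
P(at least one) = 1 - 4913/8000 = 3087/8000

3087/8000


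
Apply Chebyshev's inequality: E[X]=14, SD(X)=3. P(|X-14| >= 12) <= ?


k = 12/3 = 4
Chebyshev: P(|X-mu| >= k*sigma) <= 1/k^2 = 1/4^2 = 1/16

1/16


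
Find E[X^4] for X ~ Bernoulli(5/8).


For Bernoulli: X in {0,1}
E[X^4] = 0^4*(1-5/8) + 1^4*5/8 = 5/8

5/8


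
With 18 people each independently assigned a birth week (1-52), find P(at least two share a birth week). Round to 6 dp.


P(all different) = prod((52-i)/52 for i=0..17) = 0.035353
P(at least one match) = 1 - 0.035353 = 0.964647

0.964647


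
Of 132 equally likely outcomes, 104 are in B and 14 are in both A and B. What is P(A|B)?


P(A|B) = P(A∩B)/P(B) = (14/132)/(104/132) = 14/104 = 7/52

7/52


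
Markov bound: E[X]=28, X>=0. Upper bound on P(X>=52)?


Markov: P(X >= a) <= E[X]/a
P(X >= 52) <= 28/52 = 7/13

7/13


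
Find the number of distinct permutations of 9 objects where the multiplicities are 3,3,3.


9! = 362880
Denominator: 3!=6 * 3!=6 * 3!=6
Coefficient = 362880 / 216 = 1680

1680


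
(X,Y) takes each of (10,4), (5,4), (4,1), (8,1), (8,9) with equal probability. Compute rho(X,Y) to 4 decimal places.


Cov(X,Y) = 2.2000, Var(X) = 4.8000, Var(Y) = 8.5600
rho = Cov/(sqrt(VarX)*sqrt(VarY)) = 0.3432

0.3432


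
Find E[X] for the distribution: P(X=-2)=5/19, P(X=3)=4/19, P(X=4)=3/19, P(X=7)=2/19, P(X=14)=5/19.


E[X] = sum(x * P(x))
= -2*5/19 + 3*4/19 + 4*3/19 + 7*2/19 + 14*5/19
= 98/19

98/19


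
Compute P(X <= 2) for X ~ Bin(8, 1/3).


P(X<=2) = P(X=0) + P(X=1) + P(X=2)
= 256/6561 + 1024/6561 + 1792/6561
= 1024/2187

1024/2187


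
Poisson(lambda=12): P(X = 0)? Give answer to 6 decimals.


P(X=0) = e^(-12) * 12^0 / 0!
≈ 0.000006144212353 * 1 / 1
≈ 0.000006

0.000006


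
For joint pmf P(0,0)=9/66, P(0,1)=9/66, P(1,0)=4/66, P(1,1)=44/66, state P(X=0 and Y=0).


Read from table: P(X=0, Y=0) = 9/66 = 3/22

3/22


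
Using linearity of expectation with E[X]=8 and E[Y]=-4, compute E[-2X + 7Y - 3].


E[-2X + 7Y - 3] = -2*E[X] + 7*E[Y] - 3
= (-2)*(8) + (7)*(-4) + (-3)
= -16 - 28 - 3 = -47

-47


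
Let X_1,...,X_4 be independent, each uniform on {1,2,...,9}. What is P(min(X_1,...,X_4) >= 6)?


P(min >= 6) = P(all X_i >= 6) = (P(X_1 >= 6))^4
= (4/9)^4 = 256/6561

256/6561


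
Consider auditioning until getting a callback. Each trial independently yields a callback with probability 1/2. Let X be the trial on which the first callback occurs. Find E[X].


For geometric (trials until first success), E[X] = 1/p = 1/(1/2) = 2

2


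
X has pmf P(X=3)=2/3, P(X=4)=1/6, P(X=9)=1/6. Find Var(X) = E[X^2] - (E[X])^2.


E[X] = 25/6, E[X^2] = 133/6
Var(X) = E[X^2] - (E[X])^2 = 133/6 - (25/6)^2 = 173/36

173/36


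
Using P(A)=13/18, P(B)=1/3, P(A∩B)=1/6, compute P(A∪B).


P(A∪B) = P(A) + P(B) - P(A∩B)
= 13/18 + 1/3 - 1/6 = 8/9

8/9


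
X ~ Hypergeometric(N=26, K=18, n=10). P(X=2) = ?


P(X=2) = C(18,2)*C(8,8) / C(26,10)
= 153*1 / 5311735
= 153/5311735 = 9/312455

9/312455


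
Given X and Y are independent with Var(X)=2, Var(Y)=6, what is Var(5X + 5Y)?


Independence => Cov(X,Y)=0
Var(5X + 5Y) = 5^2*Var(X) + 5^2*Var(Y)
= 25*2 + 25*6 = 200

200


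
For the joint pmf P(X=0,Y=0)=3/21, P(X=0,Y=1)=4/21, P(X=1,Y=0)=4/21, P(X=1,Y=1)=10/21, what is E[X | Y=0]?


P(Y=0) = 7/21
E[X|Y=0] = (0*3 + 1*4)/7 = 4/7

4/7


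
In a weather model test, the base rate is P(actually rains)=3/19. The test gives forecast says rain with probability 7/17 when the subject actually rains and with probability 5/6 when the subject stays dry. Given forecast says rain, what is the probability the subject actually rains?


P(A) = P(A|B)P(B) + P(A|B')P(B') = 7/17*3/19 + 5/6*16/19 = 743/969
P(B|A) = P(A|B)P(B)/P(A) = (21/323)/(743/969) = 63/743

63/743


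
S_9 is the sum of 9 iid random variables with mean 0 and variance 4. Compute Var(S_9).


By independence, Var(S_n) = n*Var(X_1) = 9*4 = 36

36


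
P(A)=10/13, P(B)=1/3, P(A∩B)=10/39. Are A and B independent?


P(A)*P(B) = 10/13*1/3 = 10/39
P(A∩B) = 10/39, which equals P(A)P(B), so independent

Yes, A and B are independent


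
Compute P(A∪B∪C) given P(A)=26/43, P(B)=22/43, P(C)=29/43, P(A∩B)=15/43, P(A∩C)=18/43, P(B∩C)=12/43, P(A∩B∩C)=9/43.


P(A∪B∪C) = P(A)+P(B)+P(C) - P(AB)-P(AC)-P(BC) + P(ABC)
= 26/43+22/43+29/43 - 15/43-18/43-12/43 + 9/43
= 41/43

41/43


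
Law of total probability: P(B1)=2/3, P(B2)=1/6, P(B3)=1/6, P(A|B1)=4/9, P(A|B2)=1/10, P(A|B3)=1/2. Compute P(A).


P(A) = P(A|B1)P(B1) + P(A|B2)P(B2) + P(A|B3)P(B3)
= 4/9*2/3 + 1/10*1/6 + 1/2*1/6
= 8/27 + 1/60 + 1/12 = 107/270

107/270


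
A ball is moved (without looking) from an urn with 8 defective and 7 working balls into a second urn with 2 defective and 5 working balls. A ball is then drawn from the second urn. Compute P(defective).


P(transfer defective) = 8/15; P(transfer working) = 7/15
If defective transferred: Urn II has 3 defective of 8, so P(defective|defective moved) = 3/8
If working transferred: Urn II has 2 defective of 8, so P(defective|working moved) = 1/4
By total probability: P(defective) = 8/15*3/8 + 7/15*1/4 = 19/60

19/60


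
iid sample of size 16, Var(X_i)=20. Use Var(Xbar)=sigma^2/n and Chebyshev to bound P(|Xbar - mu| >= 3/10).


Var(Xbar) = Var(X)/n = 20/16
Chebyshev: P(|Xbar-mu| >= 3/10) <= Var(Xbar)/(3/10)^2 = (5/4)/(9/100) = 125/9
Bound exceeds 1, so trivial bound: 1

1


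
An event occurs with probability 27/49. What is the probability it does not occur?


P(A') = 1 - P(A) = 1 - 27/49 = 22/49

22/49


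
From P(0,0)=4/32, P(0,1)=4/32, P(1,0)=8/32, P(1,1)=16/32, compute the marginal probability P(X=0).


P(X=0) = P(0,0)+P(0,1) = 4/32 + 4/32 = 8/32 = 1/4

1/4


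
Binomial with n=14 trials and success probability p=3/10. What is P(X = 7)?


P(X=7) = C(14,7) * p^7 * (1-p)^7
= 3432 * 2187/10000000 * 823543/10000000
= 772666984089/12500000000000

772666984089/12500000000000


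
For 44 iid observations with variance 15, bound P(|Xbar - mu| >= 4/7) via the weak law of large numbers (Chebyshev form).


Var(Xbar) = Var(X)/n = 15/44
Chebyshev: P(|Xbar-mu| >= 4/7) <= Var(Xbar)/(4/7)^2 = (15/44)/(16/49) = 735/704
Bound exceeds 1, so trivial bound: 1

1


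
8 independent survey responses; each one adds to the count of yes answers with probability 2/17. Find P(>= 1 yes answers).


P(at least one) = 1 - P(none)
P(none) = (1 - 2/17)^8 = (15/17)^8 = 2562890625/6975757441
P(at least one) = 1 - 2562890625/6975757441 = 4412866816/6975757441

4412866816/6975757441


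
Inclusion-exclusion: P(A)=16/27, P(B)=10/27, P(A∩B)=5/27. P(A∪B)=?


P(A∪B) = P(A) + P(B) - P(A∩B)
= 16/27 + 10/27 - 5/27 = 7/9

7/9


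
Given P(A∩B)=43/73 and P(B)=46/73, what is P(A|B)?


P(A|B) = P(A∩B)/P(B) = (86/146)/(92/146) = 86/92 = 43/46

43/46


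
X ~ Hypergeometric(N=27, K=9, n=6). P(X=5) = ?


P(X=5) = C(9,5)*C(18,1) / C(27,6)
= 126*18 / 296010
= 2268/296010 = 126/16445

126/16445


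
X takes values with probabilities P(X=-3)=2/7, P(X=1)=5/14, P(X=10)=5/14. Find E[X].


E[X] = sum(x * P(x))
= -3*2/7 + 1*5/14 + 10*5/14
= 43/14

43/14


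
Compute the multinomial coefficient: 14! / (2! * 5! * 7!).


14! = 87178291200
Denominator: 2!=2 * 5!=120 * 7!=5040
Coefficient = 87178291200 / 1209600 = 72072

72072


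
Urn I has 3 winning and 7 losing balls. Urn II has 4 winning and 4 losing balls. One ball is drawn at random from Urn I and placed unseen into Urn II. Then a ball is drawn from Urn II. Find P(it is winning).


P(transfer winning) = 3/10; P(transfer losing) = 7/10
If winning transferred: Urn II has 5 winning of 9, so P(winning|winning moved) = 5/9
If losing transferred: Urn II has 4 winning of 9, so P(winning|losing moved) = 4/9
By total probability: P(winning) = 3/10*5/9 + 7/10*4/9 = 43/90

43/90


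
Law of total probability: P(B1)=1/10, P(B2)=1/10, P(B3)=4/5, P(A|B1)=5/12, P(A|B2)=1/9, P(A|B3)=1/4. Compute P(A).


P(A) = P(A|B1)P(B1) + P(A|B2)P(B2) + P(A|B3)P(B3)
= 5/12*1/10 + 1/9*1/10 + 1/4*4/5
= 1/24 + 1/90 + 1/5 = 91/360

91/360


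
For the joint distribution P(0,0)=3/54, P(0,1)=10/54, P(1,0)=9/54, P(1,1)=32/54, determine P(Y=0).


P(Y=0) = P(0,0)+P(1,0) = 3/54 + 9/54 = 12/54 = 2/9

2/9


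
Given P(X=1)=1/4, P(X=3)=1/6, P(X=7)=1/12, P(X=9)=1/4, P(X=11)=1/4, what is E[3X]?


E[3X] = sum(g(x)*P(x))
= 3*1/4 + 9*1/6 + 21*1/12 + 27*1/4 + 33*1/4
= 19

19


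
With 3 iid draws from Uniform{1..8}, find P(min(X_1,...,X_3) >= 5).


P(min >= 5) = P(all X_i >= 5) = (P(X_1 >= 5))^3
= (4/8)^3 = (1/2)^3 = 1/8

1/8


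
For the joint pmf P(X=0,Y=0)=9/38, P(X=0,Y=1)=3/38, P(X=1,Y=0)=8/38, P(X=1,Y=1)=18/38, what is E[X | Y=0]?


P(Y=0) = 17/38
E[X|Y=0] = (0*9 + 1*8)/17 = 8/17

8/17


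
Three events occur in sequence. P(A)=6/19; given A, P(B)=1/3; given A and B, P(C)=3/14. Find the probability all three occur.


P(A∩B∩C) = P(A) * P(B|A) * P(C|A∩B)
= 6/19 * 1/3 * 3/14
= 2/19 * 3/14 = 3/133

3/133


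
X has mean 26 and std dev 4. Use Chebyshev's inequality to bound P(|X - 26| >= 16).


k = 16/4 = 4
Chebyshev: P(|X-mu| >= k*sigma) <= 1/k^2 = 1/4^2 = 1/16

1/16


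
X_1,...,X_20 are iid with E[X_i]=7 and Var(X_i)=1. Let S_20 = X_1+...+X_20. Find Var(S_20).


By independence, Var(S_n) = n*Var(X_1) = 20*1 = 20

20


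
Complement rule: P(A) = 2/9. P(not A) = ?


P(A') = 1 - P(A) = 1 - 2/9 = 7/9

7/9


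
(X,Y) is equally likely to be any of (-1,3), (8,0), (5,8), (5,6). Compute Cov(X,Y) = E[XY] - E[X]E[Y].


E[X]=17/4, E[Y]=17/4, E[XY]=67/4
Cov(X,Y) = E[XY] - E[X]E[Y] = 67/4 - 17/4*17/4 = -21/16

-21/16


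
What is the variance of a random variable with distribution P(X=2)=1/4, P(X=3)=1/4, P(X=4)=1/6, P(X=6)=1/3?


E[X] = 47/12, E[X^2] = 215/12
Var(X) = E[X^2] - (E[X])^2 = 215/12 - (47/12)^2 = 371/144

371/144


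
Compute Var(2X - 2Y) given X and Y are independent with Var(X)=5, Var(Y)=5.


Independence => Cov(X,Y)=0
Var(2X - 2Y) = 2^2*Var(X) + (-2)^2*Var(Y)
= 4*5 + 4*5 = 40

40


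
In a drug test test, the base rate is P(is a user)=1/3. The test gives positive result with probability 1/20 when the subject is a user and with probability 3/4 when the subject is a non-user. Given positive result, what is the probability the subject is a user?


P(A) = P(A|B)P(B) + P(A|B')P(B') = 1/20*1/3 + 3/4*2/3 = 31/60
P(B|A) = P(A|B)P(B)/P(A) = (1/60)/(31/60) = 1/31

1/31


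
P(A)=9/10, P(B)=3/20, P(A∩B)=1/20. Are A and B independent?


P(A)*P(B) = 9/10*3/20 = 27/200
P(A∩B) = 1/20 != 27/200, so not independent

No, A and B are not independent


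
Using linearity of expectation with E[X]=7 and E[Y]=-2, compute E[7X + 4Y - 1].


E[7X + 4Y - 1] = 7*E[X] + 4*E[Y] - 1
= (7)*(7) + (4)*(-2) + (-1)
= 49 - 8 - 1 = 40

40


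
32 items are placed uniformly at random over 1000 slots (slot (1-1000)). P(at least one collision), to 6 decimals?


P(all different) = prod((1000-i)/1000 for i=0..31) = 0.605748
P(at least one match) = 1 - 0.605748 = 0.394252

0.394252


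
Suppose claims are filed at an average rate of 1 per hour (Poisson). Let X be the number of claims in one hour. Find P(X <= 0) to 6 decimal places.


P(X<=0) = e^(-1)*1^0/0!
≈ 0.3678794412
≈ 0.367879

0.367879


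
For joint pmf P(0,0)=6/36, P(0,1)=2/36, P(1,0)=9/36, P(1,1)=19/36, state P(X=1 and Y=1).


Read from table: P(X=1, Y=1) = 19/36

19/36


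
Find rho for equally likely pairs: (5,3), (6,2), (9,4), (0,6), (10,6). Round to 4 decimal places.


Cov(X,Y) = -0.6000, Var(X) = 12.4000, Var(Y) = 2.5600
rho = Cov/(sqrt(VarX)*sqrt(VarY)) = -0.1065

-0.1065


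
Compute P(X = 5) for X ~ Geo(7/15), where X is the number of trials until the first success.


P(X=5) = (1-p)^4 * p = (8/15)^4 * 7/15
= 4096/50625 * 7/15 = 28672/759375

28672/759375


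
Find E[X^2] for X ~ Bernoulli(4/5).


For Bernoulli: X in {0,1}
E[X^2] = 0^2*(1-4/5) + 1^2*4/5 = 4/5

4/5


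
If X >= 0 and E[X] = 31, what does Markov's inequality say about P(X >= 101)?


Markov: P(X >= a) <= E[X]/a
P(X >= 101) <= 31/101

31/101


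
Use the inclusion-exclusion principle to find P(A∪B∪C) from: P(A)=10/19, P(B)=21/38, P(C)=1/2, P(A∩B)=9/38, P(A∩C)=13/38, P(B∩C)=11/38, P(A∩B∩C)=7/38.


P(A∪B∪C) = P(A)+P(B)+P(C) - P(AB)-P(AC)-P(BC) + P(ABC)
= 10/19+21/38+1/2 - 9/38-13/38-11/38 + 7/38
= 17/19

17/19


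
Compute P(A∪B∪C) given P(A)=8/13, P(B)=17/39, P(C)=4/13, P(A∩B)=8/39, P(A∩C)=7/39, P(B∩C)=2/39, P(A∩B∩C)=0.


P(A∪B∪C) = P(A)+P(B)+P(C) - P(AB)-P(AC)-P(BC) + P(ABC)
= 8/13+17/39+4/13 - 8/39-7/39-2/39 + 0
= 12/13

12/13


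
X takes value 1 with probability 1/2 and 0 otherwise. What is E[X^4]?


For Bernoulli: X in {0,1}
E[X^4] = 0^4*(1-1/2) + 1^4*1/2 = 1/2

1/2


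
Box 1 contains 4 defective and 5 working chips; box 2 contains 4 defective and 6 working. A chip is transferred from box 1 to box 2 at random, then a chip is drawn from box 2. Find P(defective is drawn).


P(transfer defective) = 4/9; P(transfer working) = 5/9
If defective transferred: Urn II has 5 defective of 11, so P(defective|defective moved) = 5/11
If working transferred: Urn II has 4 defective of 11, so P(defective|working moved) = 4/11
By total probability: P(defective) = 4/9*5/11 + 5/9*4/11 = 40/99

40/99


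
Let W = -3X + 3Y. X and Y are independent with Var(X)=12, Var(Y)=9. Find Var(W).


Independence => Cov(X,Y)=0
Var(-3X + 3Y) = (-3)^2*Var(X) + 3^2*Var(Y)
= 9*12 + 9*9 = 189

189


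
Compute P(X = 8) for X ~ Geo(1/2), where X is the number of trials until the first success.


P(X=8) = (1-p)^7 * p = (1/2)^7 * 1/2
= 1/128 * 1/2 = 1/256

1/256


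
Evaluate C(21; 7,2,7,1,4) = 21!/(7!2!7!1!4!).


21! = 51090942171709440000
Denominator: 7!=5040 * 2!=2 * 7!=5040 * 1!=1 * 4!=24
Coefficient = 51090942171709440000 / 1219276800 = 41902660800

41902660800


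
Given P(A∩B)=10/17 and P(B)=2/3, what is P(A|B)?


P(A|B) = P(A∩B)/P(B) = (30/51)/(34/51) = 30/34 = 15/17

15/17


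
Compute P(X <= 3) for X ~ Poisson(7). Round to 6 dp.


P(X<=3) = e^(-7)*7^0/0! + e^(-7)*7^1/1! + e^(-7)*7^2/2! + e^(-7)*7^3/3!
≈ 0.0009118820 + 0.0063831738 + 0.0223411082 + 0.0521292524
= 0.0817654164
≈ 0.081765

0.081765


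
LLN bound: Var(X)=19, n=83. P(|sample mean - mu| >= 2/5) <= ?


Var(Xbar) = Var(X)/n = 19/83
Chebyshev: P(|Xbar-mu| >= 2/5) <= Var(Xbar)/(2/5)^2 = (19/83)/(4/25) = 475/332
Bound exceeds 1, so trivial bound: 1

1


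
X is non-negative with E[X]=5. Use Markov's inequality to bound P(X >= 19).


Markov: P(X >= a) <= E[X]/a
P(X >= 19) <= 5/19

5/19


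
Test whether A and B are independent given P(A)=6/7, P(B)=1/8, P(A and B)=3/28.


P(A)*P(B) = 6/7*1/8 = 3/28
P(A∩B) = 3/28, which equals P(A)P(B), so independent

Yes, A and B are independent


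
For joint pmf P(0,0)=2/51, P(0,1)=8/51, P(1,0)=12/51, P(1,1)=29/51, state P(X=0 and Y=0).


Read from table: P(X=0, Y=0) = 2/51

2/51


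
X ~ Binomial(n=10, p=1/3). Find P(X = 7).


P(X=7) = C(10,7) * p^7 * (1-p)^3
= 120 * 1/2187 * 8/27
= 320/19683

320/19683


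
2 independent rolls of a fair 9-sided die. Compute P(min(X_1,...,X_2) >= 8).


P(min >= 8) = P(all X_i >= 8) = (P(X_1 >= 8))^2
= (2/9)^2 = 4/81

4/81


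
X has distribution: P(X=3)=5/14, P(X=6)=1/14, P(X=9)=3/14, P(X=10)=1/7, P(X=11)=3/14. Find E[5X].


E[5X] = sum(g(x)*P(x))
= 15*5/14 + 30*1/14 + 45*3/14 + 50*1/7 + 55*3/14
= 505/14

505/14


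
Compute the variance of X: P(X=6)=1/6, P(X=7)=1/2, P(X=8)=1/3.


E[X] = 43/6, E[X^2] = 311/6
Var(X) = E[X^2] - (E[X])^2 = 311/6 - (43/6)^2 = 17/36

17/36


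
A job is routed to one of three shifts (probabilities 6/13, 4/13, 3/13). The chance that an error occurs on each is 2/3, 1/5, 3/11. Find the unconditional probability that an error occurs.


P(A) = P(A|B1)P(B1) + P(A|B2)P(B2) + P(A|B3)P(B3)
= 2/3*6/13 + 1/5*4/13 + 3/11*3/13
= 4/13 + 4/65 + 9/143 = 309/715

309/715


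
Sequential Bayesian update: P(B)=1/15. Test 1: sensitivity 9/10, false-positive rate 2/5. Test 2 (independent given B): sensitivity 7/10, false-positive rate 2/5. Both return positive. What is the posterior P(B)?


After test 1: P(+) = 9/10*1/15 + 2/5*14/15 = 13/30
P(B|+) = (3/50)/(13/30) = 9/65
After test 2 (use post1 as new prior): P(+) = 7/10*9/65 + 2/5*56/65 = 287/650
P(B|+,+) = (63/650)/(287/650) = 9/41

9/41


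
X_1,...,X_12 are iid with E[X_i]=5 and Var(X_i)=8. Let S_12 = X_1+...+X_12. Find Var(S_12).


By independence, Var(S_n) = n*Var(X_1) = 12*8 = 96

96


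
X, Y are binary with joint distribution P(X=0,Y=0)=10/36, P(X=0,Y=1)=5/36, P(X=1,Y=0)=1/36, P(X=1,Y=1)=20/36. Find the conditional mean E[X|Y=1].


P(Y=1) = 25/36
E[X|Y=1] = (0*5 + 1*20)/25 = 20/25 = 4/5

4/5


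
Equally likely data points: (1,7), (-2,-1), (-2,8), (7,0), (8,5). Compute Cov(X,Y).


E[X]=12/5, E[Y]=19/5, E[XY]=33/5
Cov(X,Y) = E[XY] - E[X]E[Y] = 33/5 - 12/5*19/5 = -63/25

-63/25


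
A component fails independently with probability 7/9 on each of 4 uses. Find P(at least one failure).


P(at least one) = 1 - P(none)
P(none) = (1 - 7/9)^4 = (2/9)^4 = 16/6561
P(at least one) = 1 - 16/6561 = 6545/6561

6545/6561


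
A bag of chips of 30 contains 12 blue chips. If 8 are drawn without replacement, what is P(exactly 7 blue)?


P(X=7) = C(12,7)*C(18,1) / C(30,8)
= 792*18 / 5852925
= 14256/5852925 = 528/216775

528/216775


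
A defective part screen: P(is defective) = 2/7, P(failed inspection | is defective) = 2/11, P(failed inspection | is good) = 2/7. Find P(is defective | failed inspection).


P(A) = P(A|B)P(B) + P(A|B')P(B') = 2/11*2/7 + 2/7*5/7 = 138/539
P(B|A) = P(A|B)P(B)/P(A) = (4/77)/(138/539) = 14/69

14/69


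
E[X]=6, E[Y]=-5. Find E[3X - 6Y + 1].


E[3X - 6Y + 1] = 3*E[X] - 6*E[Y] + 1
= (3)*(6) + (-6)*(-5) + (1)
= 18 + 30 + 1 = 49

49


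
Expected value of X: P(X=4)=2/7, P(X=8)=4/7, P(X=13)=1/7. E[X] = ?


E[X] = sum(x * P(x))
= 4*2/7 + 8*4/7 + 13*1/7
= 53/7

53/7


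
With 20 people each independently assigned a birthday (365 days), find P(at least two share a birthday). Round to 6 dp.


P(all different) = prod((365-i)/365 for i=0..19) = 0.588562
P(at least one match) = 1 - 0.588562 = 0.411438

0.411438


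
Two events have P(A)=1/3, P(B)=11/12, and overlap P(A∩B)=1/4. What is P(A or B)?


P(A∪B) = P(A) + P(B) - P(A∩B)
= 1/3 + 11/12 - 1/4 = 1

1


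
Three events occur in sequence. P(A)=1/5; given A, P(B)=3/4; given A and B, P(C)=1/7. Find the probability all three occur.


P(A∩B∩C) = P(A) * P(B|A) * P(C|A∩B)
= 1/5 * 3/4 * 1/7
= 3/20 * 1/7 = 3/140

3/140


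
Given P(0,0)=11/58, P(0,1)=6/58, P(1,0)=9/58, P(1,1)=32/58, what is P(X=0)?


P(X=0) = P(0,0)+P(0,1) = 11/58 + 6/58 = 17/58

17/58


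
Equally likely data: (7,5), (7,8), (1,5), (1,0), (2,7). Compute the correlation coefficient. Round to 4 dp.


Cov(X,Y) = 4.0000, Var(X) = 7.8400, Var(Y) = 7.6000
rho = Cov/(sqrt(VarX)*sqrt(VarY)) = 0.5182

0.5182
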